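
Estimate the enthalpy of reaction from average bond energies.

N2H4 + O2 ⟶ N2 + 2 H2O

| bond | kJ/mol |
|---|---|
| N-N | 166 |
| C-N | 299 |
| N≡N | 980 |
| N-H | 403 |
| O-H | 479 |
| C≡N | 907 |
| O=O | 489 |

ΔH ≈ −629 kJ

Bonds broken (reactants):
  N-H: 4 × 403 = 1612
  N-N: 1 × 166 = 166
  O=O: 1 × 489 = 489
  Σ(broken) = 2267 kJ
Bonds formed (products):
  N≡N: 1 × 980 = 980
  O-H: 4 × 479 = 1916
  Σ(formed) = 2896 kJ
ΔH = Σ(broken) − Σ(formed) = 2267 − 2896 = −629 kJ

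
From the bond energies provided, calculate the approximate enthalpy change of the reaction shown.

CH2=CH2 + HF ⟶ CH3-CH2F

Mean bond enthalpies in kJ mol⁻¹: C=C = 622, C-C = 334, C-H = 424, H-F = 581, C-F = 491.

ΔH ≈ −46 kJ

Bonds broken (reactants):
  C-H: 4 × 424 = 1696
  C=C: 1 × 622 = 622
  H-F: 1 × 581 = 581
  Σ(broken) = 2899 kJ
Bonds formed (products):
  C-C: 1 × 334 = 334
  C-F: 1 × 491 = 491
  C-H: 5 × 424 = 2120
  Σ(formed) = 2945 kJ
ΔH = Σ(broken) − Σ(formed) = 2899 − 2945 = −46 kJ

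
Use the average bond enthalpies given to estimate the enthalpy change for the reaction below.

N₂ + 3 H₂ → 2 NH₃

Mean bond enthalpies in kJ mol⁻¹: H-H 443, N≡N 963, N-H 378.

ΔH ≈ +24 kJ

Bonds broken (reactants):
  H-H: 3 × 443 = 1329
  N≡N: 1 × 963 = 963
  Σ(broken) = 2292 kJ
Bonds formed (products):
  N-H: 6 × 378 = 2268
  Σ(formed) = 2268 kJ
ΔH = Σ(broken) − Σ(formed) = 2292 − 2268 = +24 kJ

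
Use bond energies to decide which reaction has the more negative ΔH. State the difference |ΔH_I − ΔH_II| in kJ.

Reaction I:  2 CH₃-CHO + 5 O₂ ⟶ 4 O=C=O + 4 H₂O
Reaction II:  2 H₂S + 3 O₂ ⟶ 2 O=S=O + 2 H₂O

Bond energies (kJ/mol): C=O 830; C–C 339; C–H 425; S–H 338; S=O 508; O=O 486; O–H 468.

Reaction I:
  Bonds broken (reactants):
    C–C: 2 × 339 = 678
    C–H: 8 × 425 = 3400
    C=O: 2 × 830 = 1660
    O=O: 5 × 486 = 2430
    Σ(broken) = 8168 kJ
  Bonds formed (products):
    C=O: 8 × 830 = 6640
    O–H: 8 × 468 = 3744
    Σ(formed) = 10384 kJ
  ΔH_I = 8168 − 10384 = −2216 kJ
Reaction II:
  Bonds broken (reactants):
    O=O: 3 × 486 = 1458
    S–H: 4 × 338 = 1352
    Σ(broken) = 2810 kJ
  Bonds formed (products):
    O–H: 4 × 468 = 1872
    S=O: 4 × 508 = 2032
    Σ(formed) = 3904 kJ
  ΔH_II = 2810 − 3904 = −1094 kJ
ΔH_I − ΔH_II = −1122 kJ, so reaction I has the more negative ΔH; |ΔH_I − ΔH_II| = 1122 kJ.

Reaction I, by 1122 kJ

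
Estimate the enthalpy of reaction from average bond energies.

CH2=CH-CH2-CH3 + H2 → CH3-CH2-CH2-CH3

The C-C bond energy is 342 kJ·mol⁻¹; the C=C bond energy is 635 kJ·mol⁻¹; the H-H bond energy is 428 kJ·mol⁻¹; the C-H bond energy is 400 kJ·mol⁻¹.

ΔH ≈ −79 kJ

Bonds broken (reactants):
  C-C: 2 × 342 = 684
  C-H: 8 × 400 = 3200
  C=C: 1 × 635 = 635
  H-H: 1 × 428 = 428
  Σ(broken) = 4947 kJ
Bonds formed (products):
  C-C: 3 × 342 = 1026
  C-H: 10 × 400 = 4000
  Σ(formed) = 5026 kJ
ΔH = Σ(broken) − Σ(formed) = 4947 − 5026 = −79 kJ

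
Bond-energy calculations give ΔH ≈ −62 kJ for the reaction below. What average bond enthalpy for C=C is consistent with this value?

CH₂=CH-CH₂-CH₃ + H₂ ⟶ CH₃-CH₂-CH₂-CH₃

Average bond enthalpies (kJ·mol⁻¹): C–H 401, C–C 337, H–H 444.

D(C=C) ≈ 633 kJ/mol

Let D be the C=C bond energy.
Σ(broken) = 2×337 + 8×401 + 1×D + 1×444 = 4326 + D
Σ(formed) = 3×337 + 10×401 = 5021
ΔH = Σ(broken) − Σ(formed) = (4326 + D) − (5021) = −695 + D
Setting this equal to −62 kJ gives D = 633 kJ/mol.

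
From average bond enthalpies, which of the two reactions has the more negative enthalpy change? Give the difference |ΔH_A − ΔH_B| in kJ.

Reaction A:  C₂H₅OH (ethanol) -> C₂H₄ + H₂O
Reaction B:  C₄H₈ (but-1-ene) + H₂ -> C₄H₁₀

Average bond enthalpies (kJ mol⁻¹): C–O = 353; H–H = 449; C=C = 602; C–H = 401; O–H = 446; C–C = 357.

Reaction A:
  Bonds broken (reactants):
    C–C: 1 × 357 = 357
    C–H: 5 × 401 = 2005
    C–O: 1 × 353 = 353
    O–H: 1 × 446 = 446
    Σ(broken) = 3161 kJ
  Bonds formed (products):
    C–H: 4 × 401 = 1604
    C=C: 1 × 602 = 602
    O–H: 2 × 446 = 892
    Σ(formed) = 3098 kJ
  ΔH_A = 3161 − 3098 = +63 kJ
Reaction B:
  Bonds broken (reactants):
    C–C: 2 × 357 = 714
    C–H: 8 × 401 = 3208
    C=C: 1 × 602 = 602
    H–H: 1 × 449 = 449
    Σ(broken) = 4973 kJ
  Bonds formed (products):
    C–C: 3 × 357 = 1071
    C–H: 10 × 401 = 4010
    Σ(formed) = 5081 kJ
  ΔH_B = 4973 − 5081 = −108 kJ
ΔH_A − ΔH_B = +171 kJ, so reaction B has the more negative ΔH; |ΔH_A − ΔH_B| = 171 kJ.

Reaction B, by 171 kJ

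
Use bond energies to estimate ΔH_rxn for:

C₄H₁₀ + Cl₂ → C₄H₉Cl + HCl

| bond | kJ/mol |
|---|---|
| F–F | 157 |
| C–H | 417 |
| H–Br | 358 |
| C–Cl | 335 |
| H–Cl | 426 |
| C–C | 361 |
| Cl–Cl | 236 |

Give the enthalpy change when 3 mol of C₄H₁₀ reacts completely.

Bonds broken (reactants):
  C–C: 3 × 361 = 1083
  C–H: 10 × 417 = 4170
  Cl–Cl: 1 × 236 = 236
  Σ(broken) = 5489 kJ
Bonds formed (products):
  C–C: 3 × 361 = 1083
  C–Cl: 1 × 335 = 335
  C–H: 9 × 417 = 3753
  H–Cl: 1 × 426 = 426
  Σ(formed) = 5597 kJ
ΔH = Σ(broken) − Σ(formed) = 5489 − 5597 = −108 kJ
For 3× the reaction as written: 3 × (−108) = −324 kJ

ΔH = −324 kJ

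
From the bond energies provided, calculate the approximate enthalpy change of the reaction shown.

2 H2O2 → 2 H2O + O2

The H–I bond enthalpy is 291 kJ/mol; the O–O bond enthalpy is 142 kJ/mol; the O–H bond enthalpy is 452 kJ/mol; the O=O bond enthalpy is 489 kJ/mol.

ΔH ≈ −205 kJ

Bonds broken (reactants):
  O–H: 4 × 452 = 1808
  O–O: 2 × 142 = 284
  Σ(broken) = 2092 kJ
Bonds formed (products):
  O–H: 4 × 452 = 1808
  O=O: 1 × 489 = 489
  Σ(formed) = 2297 kJ
ΔH = Σ(broken) − Σ(formed) = 2092 − 2297 = −205 kJ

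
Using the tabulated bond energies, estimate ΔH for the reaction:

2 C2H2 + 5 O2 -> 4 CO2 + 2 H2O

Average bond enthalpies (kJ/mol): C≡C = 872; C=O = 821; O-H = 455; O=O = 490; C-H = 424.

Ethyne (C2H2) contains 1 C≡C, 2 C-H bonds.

ΔH ≈ −2498 kJ

Bonds broken (reactants):
  C≡C: 2 × 872 = 1744
  C-H: 4 × 424 = 1696
  O=O: 5 × 490 = 2450
  Σ(broken) = 5890 kJ
Bonds formed (products):
  C=O: 8 × 821 = 6568
  O-H: 4 × 455 = 1820
  Σ(formed) = 8388 kJ
ΔH = Σ(broken) − Σ(formed) = 5890 − 8388 = −2498 kJ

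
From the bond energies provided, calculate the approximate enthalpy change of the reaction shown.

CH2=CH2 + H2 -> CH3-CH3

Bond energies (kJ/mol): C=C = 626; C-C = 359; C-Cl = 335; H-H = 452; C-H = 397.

ΔH ≈ −75 kJ

Bonds broken (reactants):
  C-H: 4 × 397 = 1588
  C=C: 1 × 626 = 626
  H-H: 1 × 452 = 452
  Σ(broken) = 2666 kJ
Bonds formed (products):
  C-C: 1 × 359 = 359
  C-H: 6 × 397 = 2382
  Σ(formed) = 2741 kJ
ΔH = Σ(broken) − Σ(formed) = 2666 − 2741 = −75 kJ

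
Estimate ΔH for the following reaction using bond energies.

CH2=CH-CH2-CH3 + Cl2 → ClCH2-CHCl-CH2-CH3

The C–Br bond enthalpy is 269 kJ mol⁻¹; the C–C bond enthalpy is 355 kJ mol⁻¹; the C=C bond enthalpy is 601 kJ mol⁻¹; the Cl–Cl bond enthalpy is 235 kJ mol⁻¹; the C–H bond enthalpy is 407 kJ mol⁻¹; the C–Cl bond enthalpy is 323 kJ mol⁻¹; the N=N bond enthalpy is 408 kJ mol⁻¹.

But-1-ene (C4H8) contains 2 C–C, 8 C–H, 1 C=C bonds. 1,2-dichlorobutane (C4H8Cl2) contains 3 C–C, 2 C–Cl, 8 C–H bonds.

ΔH ≈ −165 kJ

Bonds broken (reactants):
  C–C: 2 × 355 = 710
  C–H: 8 × 407 = 3256
  C=C: 1 × 601 = 601
  Cl–Cl: 1 × 235 = 235
  Σ(broken) = 4802 kJ
Bonds formed (products):
  C–C: 3 × 355 = 1065
  C–Cl: 2 × 323 = 646
  C–H: 8 × 407 = 3256
  Σ(formed) = 4967 kJ
ΔH = Σ(broken) − Σ(formed) = 4802 − 4967 = −165 kJ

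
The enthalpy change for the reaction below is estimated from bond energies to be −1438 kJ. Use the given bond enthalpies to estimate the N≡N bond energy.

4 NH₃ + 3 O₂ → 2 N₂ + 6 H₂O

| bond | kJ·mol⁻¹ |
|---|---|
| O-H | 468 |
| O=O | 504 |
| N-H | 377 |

D(N≡N) ≈ 929 kJ/mol

Let D be the N≡N bond energy.
Σ(broken) = 12×377 + 3×504 = 6036
Σ(formed) = 2×D + 12×468 = 5616 + 2D
ΔH = Σ(broken) − Σ(formed) = (6036) − (5616 + 2D) = +420 − 2D
Setting this equal to −1438 kJ gives 2D = 1858, so D = 929 kJ/mol.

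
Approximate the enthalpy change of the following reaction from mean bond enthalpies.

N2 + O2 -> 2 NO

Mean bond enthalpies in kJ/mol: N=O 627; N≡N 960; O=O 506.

ΔH ≈ +212 kJ

Bonds broken (reactants):
  N≡N: 1 × 960 = 960
  O=O: 1 × 506 = 506
  Σ(broken) = 1466 kJ
Bonds formed (products):
  N=O: 2 × 627 = 1254
  Σ(formed) = 1254 kJ
ΔH = Σ(broken) − Σ(formed) = 1466 − 1254 = +212 kJ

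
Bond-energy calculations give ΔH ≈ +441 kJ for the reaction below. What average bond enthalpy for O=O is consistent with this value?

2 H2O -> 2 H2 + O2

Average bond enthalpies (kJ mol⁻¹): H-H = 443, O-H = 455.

Let D be the O=O bond energy.
Σ(broken) = 4×455 = 1820
Σ(formed) = 2×443 + 1×D = 886 + D
ΔH = Σ(broken) − Σ(formed) = (1820) − (886 + D) = +934 − D
Setting this equal to +441 kJ gives D = 493 kJ/mol.

D(O=O) ≈ 493 kJ/mol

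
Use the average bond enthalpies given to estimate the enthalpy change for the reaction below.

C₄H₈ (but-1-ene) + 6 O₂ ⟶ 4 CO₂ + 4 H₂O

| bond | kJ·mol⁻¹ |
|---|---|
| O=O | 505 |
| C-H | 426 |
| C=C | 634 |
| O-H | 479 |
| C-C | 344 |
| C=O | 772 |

Bonds broken (reactants):
  C-C: 2 × 344 = 688
  C-H: 8 × 426 = 3408
  C=C: 1 × 634 = 634
  O=O: 6 × 505 = 3030
  Σ(broken) = 7760 kJ
Bonds formed (products):
  C=O: 8 × 772 = 6176
  O-H: 8 × 479 = 3832
  Σ(formed) = 10008 kJ
ΔH = Σ(broken) − Σ(formed) = 7760 − 10008 = −2248 kJ

ΔH ≈ −2248 kJ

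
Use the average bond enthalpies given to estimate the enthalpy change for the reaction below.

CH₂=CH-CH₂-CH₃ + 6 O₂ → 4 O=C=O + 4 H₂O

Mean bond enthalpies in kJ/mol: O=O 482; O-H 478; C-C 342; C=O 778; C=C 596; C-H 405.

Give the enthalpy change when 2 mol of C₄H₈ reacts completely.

Bonds broken (reactants):
  C-C: 2 × 342 = 684
  C-H: 8 × 405 = 3240
  C=C: 1 × 596 = 596
  O=O: 6 × 482 = 2892
  Σ(broken) = 7412 kJ
Bonds formed (products):
  C=O: 8 × 778 = 6224
  O-H: 8 × 478 = 3824
  Σ(formed) = 10048 kJ
ΔH = Σ(broken) − Σ(formed) = 7412 − 10048 = −2636 kJ
For 2× the reaction as written: 2 × (−2636) = −5272 kJ

ΔH = −5272 kJ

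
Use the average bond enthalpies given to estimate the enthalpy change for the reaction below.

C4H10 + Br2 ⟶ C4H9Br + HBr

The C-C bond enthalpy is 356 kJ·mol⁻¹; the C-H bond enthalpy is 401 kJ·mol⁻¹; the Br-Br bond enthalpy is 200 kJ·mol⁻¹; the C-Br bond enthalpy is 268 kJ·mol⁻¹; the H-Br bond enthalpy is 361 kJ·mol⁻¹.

Bonds broken (reactants):
  Br-Br: 1 × 200 = 200
  C-C: 3 × 356 = 1068
  C-H: 10 × 401 = 4010
  Σ(broken) = 5278 kJ
Bonds formed (products):
  C-Br: 1 × 268 = 268
  C-C: 3 × 356 = 1068
  C-H: 9 × 401 = 3609
  H-Br: 1 × 361 = 361
  Σ(formed) = 5306 kJ
ΔH = Σ(broken) − Σ(formed) = 5278 − 5306 = −28 kJ

ΔH ≈ −28 kJ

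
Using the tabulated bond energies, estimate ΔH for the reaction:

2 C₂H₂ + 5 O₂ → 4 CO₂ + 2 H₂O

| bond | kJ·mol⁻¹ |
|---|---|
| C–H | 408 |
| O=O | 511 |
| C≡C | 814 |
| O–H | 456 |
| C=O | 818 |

Bonds broken (reactants):
  C≡C: 2 × 814 = 1628
  C–H: 4 × 408 = 1632
  O=O: 5 × 511 = 2555
  Σ(broken) = 5815 kJ
Bonds formed (products):
  C=O: 8 × 818 = 6544
  O–H: 4 × 456 = 1824
  Σ(formed) = 8368 kJ
ΔH = Σ(broken) − Σ(formed) = 5815 − 8368 = −2553 kJ

ΔH ≈ −2553 kJ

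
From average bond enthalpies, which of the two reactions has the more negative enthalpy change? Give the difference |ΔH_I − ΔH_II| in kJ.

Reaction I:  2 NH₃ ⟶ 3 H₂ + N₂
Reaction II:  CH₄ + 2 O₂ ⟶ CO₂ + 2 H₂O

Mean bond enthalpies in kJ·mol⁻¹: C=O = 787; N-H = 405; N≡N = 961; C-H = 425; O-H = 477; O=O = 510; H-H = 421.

Reaction I:
  Bonds broken (reactants):
    N-H: 6 × 405 = 2430
    Σ(broken) = 2430 kJ
  Bonds formed (products):
    H-H: 3 × 421 = 1263
    N≡N: 1 × 961 = 961
    Σ(formed) = 2224 kJ
  ΔH_I = 2430 − 2224 = +206 kJ
Reaction II:
  Bonds broken (reactants):
    C-H: 4 × 425 = 1700
    O=O: 2 × 510 = 1020
    Σ(broken) = 2720 kJ
  Bonds formed (products):
    C=O: 2 × 787 = 1574
    O-H: 4 × 477 = 1908
    Σ(formed) = 3482 kJ
  ΔH_II = 2720 − 3482 = −762 kJ
ΔH_I − ΔH_II = +968 kJ, so reaction II has the more negative ΔH; |ΔH_I − ΔH_II| = 968 kJ.

Reaction II, by 968 kJ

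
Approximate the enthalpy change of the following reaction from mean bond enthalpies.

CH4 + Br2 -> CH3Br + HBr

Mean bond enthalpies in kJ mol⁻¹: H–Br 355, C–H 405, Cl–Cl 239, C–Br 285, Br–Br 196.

Bonds broken (reactants):
  Br–Br: 1 × 196 = 196
  C–H: 4 × 405 = 1620
  Σ(broken) = 1816 kJ
Bonds formed (products):
  C–Br: 1 × 285 = 285
  C–H: 3 × 405 = 1215
  H–Br: 1 × 355 = 355
  Σ(formed) = 1855 kJ
ΔH = Σ(broken) − Σ(formed) = 1816 − 1855 = −39 kJ

ΔH ≈ −39 kJ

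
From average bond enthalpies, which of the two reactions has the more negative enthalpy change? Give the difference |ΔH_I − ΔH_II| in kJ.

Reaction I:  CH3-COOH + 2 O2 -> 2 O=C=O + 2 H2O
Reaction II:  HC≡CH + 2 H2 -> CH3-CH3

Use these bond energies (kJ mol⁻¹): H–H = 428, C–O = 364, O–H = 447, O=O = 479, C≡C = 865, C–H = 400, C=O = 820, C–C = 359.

Reaction I, by 682 kJ

Reaction I:
  Bonds broken (reactants):
    C–C: 1 × 359 = 359
    C–H: 3 × 400 = 1200
    C–O: 1 × 364 = 364
    C=O: 1 × 820 = 820
    O–H: 1 × 447 = 447
    O=O: 2 × 479 = 958
    Σ(broken) = 4148 kJ
  Bonds formed (products):
    C=O: 4 × 820 = 3280
    O–H: 4 × 447 = 1788
    Σ(formed) = 5068 kJ
  ΔH_I = 4148 − 5068 = −920 kJ
Reaction II:
  Bonds broken (reactants):
    C≡C: 1 × 865 = 865
    C–H: 2 × 400 = 800
    H–H: 2 × 428 = 856
    Σ(broken) = 2521 kJ
  Bonds formed (products):
    C–C: 1 × 359 = 359
    C–H: 6 × 400 = 2400
    Σ(formed) = 2759 kJ
  ΔH_II = 2521 − 2759 = −238 kJ
ΔH_I − ΔH_II = −682 kJ, so reaction I has the more negative ΔH; |ΔH_I − ΔH_II| = 682 kJ.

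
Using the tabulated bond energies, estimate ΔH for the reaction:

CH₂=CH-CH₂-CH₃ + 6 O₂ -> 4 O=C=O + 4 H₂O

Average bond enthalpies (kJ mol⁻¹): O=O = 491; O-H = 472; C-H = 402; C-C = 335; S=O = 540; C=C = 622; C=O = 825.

ΔH ≈ −2922 kJ

Bonds broken (reactants):
  C-C: 2 × 335 = 670
  C-H: 8 × 402 = 3216
  C=C: 1 × 622 = 622
  O=O: 6 × 491 = 2946
  Σ(broken) = 7454 kJ
Bonds formed (products):
  C=O: 8 × 825 = 6600
  O-H: 8 × 472 = 3776
  Σ(formed) = 10376 kJ
ΔH = Σ(broken) − Σ(formed) = 7454 − 10376 = −2922 kJ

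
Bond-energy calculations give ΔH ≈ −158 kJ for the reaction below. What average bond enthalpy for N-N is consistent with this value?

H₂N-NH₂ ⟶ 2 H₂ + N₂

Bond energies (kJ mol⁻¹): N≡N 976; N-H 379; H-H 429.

D(N-N) ≈ 160 kJ/mol

Let D be the N-N bond energy.
Σ(broken) = 4×379 + 1×D = 1516 + D
Σ(formed) = 2×429 + 1×976 = 1834
ΔH = Σ(broken) − Σ(formed) = (1516 + D) − (1834) = −318 + D
Setting this equal to −158 kJ gives D = 160 kJ/mol.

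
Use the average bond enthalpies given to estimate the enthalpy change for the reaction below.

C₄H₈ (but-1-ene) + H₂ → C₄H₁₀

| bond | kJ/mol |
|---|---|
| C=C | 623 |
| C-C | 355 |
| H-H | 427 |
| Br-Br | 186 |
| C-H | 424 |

ΔH ≈ −153 kJ

Bonds broken (reactants):
  C-C: 2 × 355 = 710
  C-H: 8 × 424 = 3392
  C=C: 1 × 623 = 623
  H-H: 1 × 427 = 427
  Σ(broken) = 5152 kJ
Bonds formed (products):
  C-C: 3 × 355 = 1065
  C-H: 10 × 424 = 4240
  Σ(formed) = 5305 kJ
ΔH = Σ(broken) − Σ(formed) = 5152 − 5305 = −153 kJ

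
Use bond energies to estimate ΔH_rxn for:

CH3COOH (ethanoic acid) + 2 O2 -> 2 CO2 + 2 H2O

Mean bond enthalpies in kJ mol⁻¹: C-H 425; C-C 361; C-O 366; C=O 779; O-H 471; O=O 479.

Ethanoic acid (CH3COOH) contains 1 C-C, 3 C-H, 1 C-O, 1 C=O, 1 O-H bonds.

ΔH ≈ −790 kJ

Bonds broken (reactants):
  C-C: 1 × 361 = 361
  C-H: 3 × 425 = 1275
  C-O: 1 × 366 = 366
  C=O: 1 × 779 = 779
  O-H: 1 × 471 = 471
  O=O: 2 × 479 = 958
  Σ(broken) = 4210 kJ
Bonds formed (products):
  C=O: 4 × 779 = 3116
  O-H: 4 × 471 = 1884
  Σ(formed) = 5000 kJ
ΔH = Σ(broken) − Σ(formed) = 4210 − 5000 = −790 kJ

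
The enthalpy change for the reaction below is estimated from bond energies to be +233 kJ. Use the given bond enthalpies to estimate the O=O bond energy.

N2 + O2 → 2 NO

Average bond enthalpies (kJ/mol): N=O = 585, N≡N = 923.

Let D be the O=O bond energy.
Σ(broken) = 1×923 + 1×D = 923 + D
Σ(formed) = 2×585 = 1170
ΔH = Σ(broken) − Σ(formed) = (923 + D) − (1170) = −247 + D
Setting this equal to +233 kJ gives D = 480 kJ/mol.

D(O=O) ≈ 480 kJ/mol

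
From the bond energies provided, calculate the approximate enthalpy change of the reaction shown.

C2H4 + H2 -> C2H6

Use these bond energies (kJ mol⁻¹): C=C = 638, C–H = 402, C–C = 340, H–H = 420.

ΔH ≈ −86 kJ

Bonds broken (reactants):
  C–H: 4 × 402 = 1608
  C=C: 1 × 638 = 638
  H–H: 1 × 420 = 420
  Σ(broken) = 2666 kJ
Bonds formed (products):
  C–C: 1 × 340 = 340
  C–H: 6 × 402 = 2412
  Σ(formed) = 2752 kJ
ΔH = Σ(broken) − Σ(formed) = 2666 − 2752 = −86 kJ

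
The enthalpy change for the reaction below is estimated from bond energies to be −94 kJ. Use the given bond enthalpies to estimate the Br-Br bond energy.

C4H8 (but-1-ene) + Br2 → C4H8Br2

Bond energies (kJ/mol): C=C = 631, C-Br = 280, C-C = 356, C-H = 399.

D(Br-Br) ≈ 191 kJ/mol

Let D be the Br-Br bond energy.
Σ(broken) = 1×D + 2×356 + 8×399 + 1×631 = 4535 + D
Σ(formed) = 2×280 + 3×356 + 8×399 = 4820
ΔH = Σ(broken) − Σ(formed) = (4535 + D) − (4820) = −285 + D
Setting this equal to −94 kJ gives D = 191 kJ/mol.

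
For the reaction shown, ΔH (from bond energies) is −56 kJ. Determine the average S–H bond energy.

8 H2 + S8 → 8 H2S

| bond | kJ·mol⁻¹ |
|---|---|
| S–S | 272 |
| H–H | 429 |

D(S–H) ≈ 354 kJ/mol

Let D be the S–H bond energy.
Σ(broken) = 8×429 + 8×272 = 5608
Σ(formed) = 16×D = 16D
ΔH = Σ(broken) − Σ(formed) = (5608) − (16D) = +5608 − 16D
Setting this equal to −56 kJ gives 16D = 5664, so D = 354 kJ/mol.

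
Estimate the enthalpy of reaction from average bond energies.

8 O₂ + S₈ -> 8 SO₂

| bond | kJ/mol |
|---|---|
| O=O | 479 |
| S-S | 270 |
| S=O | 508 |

ΔH ≈ −2136 kJ

Bonds broken (reactants):
  O=O: 8 × 479 = 3832
  S-S: 8 × 270 = 2160
  Σ(broken) = 5992 kJ
Bonds formed (products):
  S=O: 16 × 508 = 8128
  Σ(formed) = 8128 kJ
ΔH = Σ(broken) − Σ(formed) = 5992 − 8128 = −2136 kJ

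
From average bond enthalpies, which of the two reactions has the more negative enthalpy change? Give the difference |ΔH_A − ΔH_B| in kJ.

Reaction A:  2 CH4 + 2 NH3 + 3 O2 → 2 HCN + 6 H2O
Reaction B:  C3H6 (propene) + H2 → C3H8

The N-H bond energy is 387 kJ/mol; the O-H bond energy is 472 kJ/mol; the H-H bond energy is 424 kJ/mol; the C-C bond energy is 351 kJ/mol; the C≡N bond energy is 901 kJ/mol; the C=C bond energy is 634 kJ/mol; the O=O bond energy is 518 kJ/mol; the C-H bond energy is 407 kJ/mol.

Reaction A, by 1041 kJ

Reaction A:
  Bonds broken (reactants):
    C-H: 8 × 407 = 3256
    N-H: 6 × 387 = 2322
    O=O: 3 × 518 = 1554
    Σ(broken) = 7132 kJ
  Bonds formed (products):
    C≡N: 2 × 901 = 1802
    C-H: 2 × 407 = 814
    O-H: 12 × 472 = 5664
    Σ(formed) = 8280 kJ
  ΔH_A = 7132 − 8280 = −1148 kJ
Reaction B:
  Bonds broken (reactants):
    C-C: 1 × 351 = 351
    C-H: 6 × 407 = 2442
    C=C: 1 × 634 = 634
    H-H: 1 × 424 = 424
    Σ(broken) = 3851 kJ
  Bonds formed (products):
    C-C: 2 × 351 = 702
    C-H: 8 × 407 = 3256
    Σ(formed) = 3958 kJ
  ΔH_B = 3851 − 3958 = −107 kJ
ΔH_A − ΔH_B = −1041 kJ, so reaction A has the more negative ΔH; |ΔH_A − ΔH_B| = 1041 kJ.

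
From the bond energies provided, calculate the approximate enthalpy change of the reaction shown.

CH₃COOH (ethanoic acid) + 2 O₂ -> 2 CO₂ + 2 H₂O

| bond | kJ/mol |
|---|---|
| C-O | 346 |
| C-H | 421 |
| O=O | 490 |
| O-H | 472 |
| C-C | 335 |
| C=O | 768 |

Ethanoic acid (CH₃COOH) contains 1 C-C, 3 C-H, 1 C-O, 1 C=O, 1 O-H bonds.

ΔH ≈ −796 kJ

Bonds broken (reactants):
  C-C: 1 × 335 = 335
  C-H: 3 × 421 = 1263
  C-O: 1 × 346 = 346
  C=O: 1 × 768 = 768
  O-H: 1 × 472 = 472
  O=O: 2 × 490 = 980
  Σ(broken) = 4164 kJ
Bonds formed (products):
  C=O: 4 × 768 = 3072
  O-H: 4 × 472 = 1888
  Σ(formed) = 4960 kJ
ΔH = Σ(broken) − Σ(formed) = 4164 − 4960 = −796 kJ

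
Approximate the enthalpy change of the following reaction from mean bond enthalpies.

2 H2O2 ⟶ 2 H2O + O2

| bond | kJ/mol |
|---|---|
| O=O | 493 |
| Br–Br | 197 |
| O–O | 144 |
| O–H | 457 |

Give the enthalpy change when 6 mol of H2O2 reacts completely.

Bonds broken (reactants):
  O–H: 4 × 457 = 1828
  O–O: 2 × 144 = 288
  Σ(broken) = 2116 kJ
Bonds formed (products):
  O–H: 4 × 457 = 1828
  O=O: 1 × 493 = 493
  Σ(formed) = 2321 kJ
ΔH = Σ(broken) − Σ(formed) = 2116 − 2321 = −205 kJ
For 3× the reaction as written: 3 × (−205) = −615 kJ

ΔH = −615 kJ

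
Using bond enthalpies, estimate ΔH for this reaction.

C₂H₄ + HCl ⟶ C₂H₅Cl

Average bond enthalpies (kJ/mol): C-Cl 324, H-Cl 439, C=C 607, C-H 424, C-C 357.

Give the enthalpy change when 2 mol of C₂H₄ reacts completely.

ΔH = −118 kJ

Bonds broken (reactants):
  C-H: 4 × 424 = 1696
  C=C: 1 × 607 = 607
  H-Cl: 1 × 439 = 439
  Σ(broken) = 2742 kJ
Bonds formed (products):
  C-C: 1 × 357 = 357
  C-Cl: 1 × 324 = 324
  C-H: 5 × 424 = 2120
  Σ(formed) = 2801 kJ
ΔH = Σ(broken) − Σ(formed) = 2742 − 2801 = −59 kJ
For 2× the reaction as written: 2 × (−59) = −118 kJ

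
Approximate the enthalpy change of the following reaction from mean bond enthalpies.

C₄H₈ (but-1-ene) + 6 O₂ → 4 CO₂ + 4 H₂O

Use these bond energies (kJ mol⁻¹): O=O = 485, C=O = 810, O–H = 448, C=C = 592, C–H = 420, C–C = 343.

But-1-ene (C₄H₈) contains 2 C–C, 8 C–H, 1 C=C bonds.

Bonds broken (reactants):
  C–C: 2 × 343 = 686
  C–H: 8 × 420 = 3360
  C=C: 1 × 592 = 592
  O=O: 6 × 485 = 2910
  Σ(broken) = 7548 kJ
Bonds formed (products):
  C=O: 8 × 810 = 6480
  O–H: 8 × 448 = 3584
  Σ(formed) = 10064 kJ
ΔH = Σ(broken) − Σ(formed) = 7548 − 10064 = −2516 kJ

ΔH ≈ −2516 kJ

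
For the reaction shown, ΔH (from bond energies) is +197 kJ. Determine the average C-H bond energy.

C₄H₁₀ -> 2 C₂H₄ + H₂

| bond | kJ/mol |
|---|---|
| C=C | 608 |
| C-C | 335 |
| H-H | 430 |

Let D be the C-H bond energy.
Σ(broken) = 3×335 + 10×D = 1005 + 10D
Σ(formed) = 8×D + 2×608 + 1×430 = 1646 + 8D
ΔH = Σ(broken) − Σ(formed) = (1005 + 10D) − (1646 + 8D) = −641 + 2D
Setting this equal to +197 kJ gives 2D = 838, so D = 419 kJ/mol.

D(C-H) ≈ 419 kJ/mol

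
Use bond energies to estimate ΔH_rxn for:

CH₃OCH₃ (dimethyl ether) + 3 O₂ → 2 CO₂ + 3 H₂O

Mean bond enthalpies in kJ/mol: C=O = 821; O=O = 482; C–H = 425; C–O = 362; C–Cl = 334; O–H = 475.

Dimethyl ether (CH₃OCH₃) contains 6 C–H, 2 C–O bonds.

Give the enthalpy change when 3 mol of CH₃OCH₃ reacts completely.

ΔH = −4242 kJ

Bonds broken (reactants):
  C–H: 6 × 425 = 2550
  C–O: 2 × 362 = 724
  O=O: 3 × 482 = 1446
  Σ(broken) = 4720 kJ
Bonds formed (products):
  C=O: 4 × 821 = 3284
  O–H: 6 × 475 = 2850
  Σ(formed) = 6134 kJ
ΔH = Σ(broken) − Σ(formed) = 4720 − 6134 = −1414 kJ
For 3× the reaction as written: 3 × (−1414) = −4242 kJ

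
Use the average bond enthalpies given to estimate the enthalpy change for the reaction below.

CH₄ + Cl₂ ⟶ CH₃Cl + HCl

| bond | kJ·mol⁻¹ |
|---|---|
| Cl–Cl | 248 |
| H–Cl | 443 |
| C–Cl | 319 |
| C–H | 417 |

ΔH ≈ −97 kJ

Bonds broken (reactants):
  C–H: 4 × 417 = 1668
  Cl–Cl: 1 × 248 = 248
  Σ(broken) = 1916 kJ
Bonds formed (products):
  C–Cl: 1 × 319 = 319
  C–H: 3 × 417 = 1251
  H–Cl: 1 × 443 = 443
  Σ(formed) = 2013 kJ
ΔH = Σ(broken) − Σ(formed) = 1916 − 2013 = −97 kJ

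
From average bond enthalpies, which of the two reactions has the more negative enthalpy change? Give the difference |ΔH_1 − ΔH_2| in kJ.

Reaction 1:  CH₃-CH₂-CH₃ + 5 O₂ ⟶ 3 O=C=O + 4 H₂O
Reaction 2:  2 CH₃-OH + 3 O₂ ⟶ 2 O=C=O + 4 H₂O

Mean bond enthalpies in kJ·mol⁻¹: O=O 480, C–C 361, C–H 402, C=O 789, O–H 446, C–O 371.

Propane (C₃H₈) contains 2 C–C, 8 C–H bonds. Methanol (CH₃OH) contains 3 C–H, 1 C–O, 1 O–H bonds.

Reaction 1:
  Bonds broken (reactants):
    C–C: 2 × 361 = 722
    C–H: 8 × 402 = 3216
    O=O: 5 × 480 = 2400
    Σ(broken) = 6338 kJ
  Bonds formed (products):
    C=O: 6 × 789 = 4734
    O–H: 8 × 446 = 3568
    Σ(formed) = 8302 kJ
  ΔH_1 = 6338 − 8302 = −1964 kJ
Reaction 2:
  Bonds broken (reactants):
    C–H: 6 × 402 = 2412
    C–O: 2 × 371 = 742
    O–H: 2 × 446 = 892
    O=O: 3 × 480 = 1440
    Σ(broken) = 5486 kJ
  Bonds formed (products):
    C=O: 4 × 789 = 3156
    O–H: 8 × 446 = 3568
    Σ(formed) = 6724 kJ
  ΔH_2 = 5486 − 6724 = −1238 kJ
ΔH_1 − ΔH_2 = −726 kJ, so reaction 1 has the more negative ΔH; |ΔH_1 − ΔH_2| = 726 kJ.

Reaction 1, by 726 kJ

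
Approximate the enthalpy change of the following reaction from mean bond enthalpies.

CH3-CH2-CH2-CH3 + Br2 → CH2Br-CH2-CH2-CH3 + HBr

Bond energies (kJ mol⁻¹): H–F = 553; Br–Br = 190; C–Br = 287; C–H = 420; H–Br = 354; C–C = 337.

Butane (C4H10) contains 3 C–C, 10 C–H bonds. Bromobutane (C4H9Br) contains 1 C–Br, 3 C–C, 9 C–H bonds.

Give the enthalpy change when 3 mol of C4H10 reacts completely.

Bonds broken (reactants):
  Br–Br: 1 × 190 = 190
  C–C: 3 × 337 = 1011
  C–H: 10 × 420 = 4200
  Σ(broken) = 5401 kJ
Bonds formed (products):
  C–Br: 1 × 287 = 287
  C–C: 3 × 337 = 1011
  C–H: 9 × 420 = 3780
  H–Br: 1 × 354 = 354
  Σ(formed) = 5432 kJ
ΔH = Σ(broken) − Σ(formed) = 5401 − 5432 = −31 kJ
For 3× the reaction as written: 3 × (−31) = −93 kJ

ΔH = −93 kJ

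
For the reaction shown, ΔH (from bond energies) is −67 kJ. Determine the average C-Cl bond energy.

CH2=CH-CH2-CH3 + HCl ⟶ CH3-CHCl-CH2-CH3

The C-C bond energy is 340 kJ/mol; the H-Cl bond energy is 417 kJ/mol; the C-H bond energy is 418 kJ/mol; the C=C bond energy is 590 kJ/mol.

D(C-Cl) ≈ 316 kJ/mol

Let D be the C-Cl bond energy.
Σ(broken) = 2×340 + 8×418 + 1×590 + 1×417 = 5031
Σ(formed) = 3×340 + 1×D + 9×418 = 4782 + D
ΔH = Σ(broken) − Σ(formed) = (5031) − (4782 + D) = +249 − D
Setting this equal to −67 kJ gives D = 316 kJ/mol.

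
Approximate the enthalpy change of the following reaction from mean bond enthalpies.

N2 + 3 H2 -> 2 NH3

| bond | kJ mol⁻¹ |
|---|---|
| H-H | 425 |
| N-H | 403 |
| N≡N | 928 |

Bonds broken (reactants):
  H-H: 3 × 425 = 1275
  N≡N: 1 × 928 = 928
  Σ(broken) = 2203 kJ
Bonds formed (products):
  N-H: 6 × 403 = 2418
  Σ(formed) = 2418 kJ
ΔH = Σ(broken) − Σ(formed) = 2203 − 2418 = −215 kJ

ΔH ≈ −215 kJ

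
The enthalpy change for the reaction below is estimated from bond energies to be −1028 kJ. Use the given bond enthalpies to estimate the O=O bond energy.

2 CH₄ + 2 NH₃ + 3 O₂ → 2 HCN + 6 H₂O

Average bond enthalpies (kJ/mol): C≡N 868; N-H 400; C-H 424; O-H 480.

D(O=O) ≈ 508 kJ/mol

Let D be the O=O bond energy.
Σ(broken) = 8×424 + 6×400 + 3×D = 5792 + 3D
Σ(formed) = 2×868 + 2×424 + 12×480 = 8344
ΔH = Σ(broken) − Σ(formed) = (5792 + 3D) − (8344) = −2552 + 3D
Setting this equal to −1028 kJ gives 3D = 1524, so D = 508 kJ/mol.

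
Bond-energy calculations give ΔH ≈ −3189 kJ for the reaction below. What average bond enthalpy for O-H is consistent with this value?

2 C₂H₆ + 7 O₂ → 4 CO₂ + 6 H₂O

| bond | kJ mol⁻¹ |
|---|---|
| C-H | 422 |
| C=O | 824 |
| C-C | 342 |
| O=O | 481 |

D(O-H) ≈ 476 kJ/mol

Let D be the O-H bond energy.
Σ(broken) = 2×342 + 12×422 + 7×481 = 9115
Σ(formed) = 8×824 + 12×D = 6592 + 12D
ΔH = Σ(broken) − Σ(formed) = (9115) − (6592 + 12D) = +2523 − 12D
Setting this equal to −3189 kJ gives 12D = 5712, so D = 476 kJ/mol.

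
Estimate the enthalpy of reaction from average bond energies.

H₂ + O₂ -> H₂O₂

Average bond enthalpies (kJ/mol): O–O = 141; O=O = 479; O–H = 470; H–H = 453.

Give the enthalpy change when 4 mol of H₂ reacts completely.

Bonds broken (reactants):
  H–H: 1 × 453 = 453
  O=O: 1 × 479 = 479
  Σ(broken) = 932 kJ
Bonds formed (products):
  O–H: 2 × 470 = 940
  O–O: 1 × 141 = 141
  Σ(formed) = 1081 kJ
ΔH = Σ(broken) − Σ(formed) = 932 − 1081 = −149 kJ
For 4× the reaction as written: 4 × (−149) = −596 kJ

ΔH = −596 kJ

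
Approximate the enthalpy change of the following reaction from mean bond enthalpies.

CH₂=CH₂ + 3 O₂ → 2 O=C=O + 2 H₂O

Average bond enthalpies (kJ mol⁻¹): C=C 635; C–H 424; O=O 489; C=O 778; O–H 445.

Bonds broken (reactants):
  C–H: 4 × 424 = 1696
  C=C: 1 × 635 = 635
  O=O: 3 × 489 = 1467
  Σ(broken) = 3798 kJ
Bonds formed (products):
  C=O: 4 × 778 = 3112
  O–H: 4 × 445 = 1780
  Σ(formed) = 4892 kJ
ΔH = Σ(broken) − Σ(formed) = 3798 − 4892 = −1094 kJ

ΔH ≈ −1094 kJ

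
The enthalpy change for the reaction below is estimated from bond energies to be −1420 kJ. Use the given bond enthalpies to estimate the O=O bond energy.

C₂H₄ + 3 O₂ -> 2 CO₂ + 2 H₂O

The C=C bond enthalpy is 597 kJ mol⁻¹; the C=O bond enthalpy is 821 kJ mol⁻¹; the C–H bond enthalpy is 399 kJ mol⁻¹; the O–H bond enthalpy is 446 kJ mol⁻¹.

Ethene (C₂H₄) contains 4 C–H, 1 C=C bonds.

Let D be the O=O bond energy.
Σ(broken) = 4×399 + 1×597 + 3×D = 2193 + 3D
Σ(formed) = 4×821 + 4×446 = 5068
ΔH = Σ(broken) − Σ(formed) = (2193 + 3D) − (5068) = −2875 + 3D
Setting this equal to −1420 kJ gives 3D = 1455, so D = 485 kJ/mol.

D(O=O) ≈ 485 kJ/mol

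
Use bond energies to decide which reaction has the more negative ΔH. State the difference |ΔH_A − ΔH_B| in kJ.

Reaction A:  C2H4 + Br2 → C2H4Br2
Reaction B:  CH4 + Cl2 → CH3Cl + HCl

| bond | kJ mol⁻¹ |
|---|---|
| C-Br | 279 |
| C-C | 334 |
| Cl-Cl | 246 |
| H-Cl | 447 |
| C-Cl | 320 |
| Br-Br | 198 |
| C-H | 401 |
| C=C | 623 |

Reaction B, by 49 kJ

Reaction A:
  Bonds broken (reactants):
    Br-Br: 1 × 198 = 198
    C-H: 4 × 401 = 1604
    C=C: 1 × 623 = 623
    Σ(broken) = 2425 kJ
  Bonds formed (products):
    C-Br: 2 × 279 = 558
    C-C: 1 × 334 = 334
    C-H: 4 × 401 = 1604
    Σ(formed) = 2496 kJ
  ΔH_A = 2425 − 2496 = −71 kJ
Reaction B:
  Bonds broken (reactants):
    C-H: 4 × 401 = 1604
    Cl-Cl: 1 × 246 = 246
    Σ(broken) = 1850 kJ
  Bonds formed (products):
    C-Cl: 1 × 320 = 320
    C-H: 3 × 401 = 1203
    H-Cl: 1 × 447 = 447
    Σ(formed) = 1970 kJ
  ΔH_B = 1850 − 1970 = −120 kJ
ΔH_A − ΔH_B = +49 kJ, so reaction B has the more negative ΔH; |ΔH_A − ΔH_B| = 49 kJ.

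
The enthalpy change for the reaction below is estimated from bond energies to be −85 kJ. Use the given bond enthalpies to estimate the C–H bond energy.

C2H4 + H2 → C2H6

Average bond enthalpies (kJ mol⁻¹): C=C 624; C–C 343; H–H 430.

D(C–H) ≈ 398 kJ/mol

Let D be the C–H bond energy.
Σ(broken) = 4×D + 1×624 + 1×430 = 1054 + 4D
Σ(formed) = 1×343 + 6×D = 343 + 6D
ΔH = Σ(broken) − Σ(formed) = (1054 + 4D) − (343 + 6D) = +711 − 2D
Setting this equal to −85 kJ gives 2D = 796, so D = 398 kJ/mol.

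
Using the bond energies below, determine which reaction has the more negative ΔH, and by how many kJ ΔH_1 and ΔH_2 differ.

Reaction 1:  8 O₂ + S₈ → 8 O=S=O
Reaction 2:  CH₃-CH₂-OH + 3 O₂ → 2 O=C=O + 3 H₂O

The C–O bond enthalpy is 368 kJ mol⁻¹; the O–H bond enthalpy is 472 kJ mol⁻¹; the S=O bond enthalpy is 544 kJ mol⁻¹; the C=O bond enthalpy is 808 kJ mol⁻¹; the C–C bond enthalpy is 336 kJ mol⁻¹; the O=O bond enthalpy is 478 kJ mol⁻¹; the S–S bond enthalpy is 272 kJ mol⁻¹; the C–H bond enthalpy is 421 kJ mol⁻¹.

Reaction 1, by 1355 kJ

Reaction 1:
  Bonds broken (reactants):
    O=O: 8 × 478 = 3824
    S–S: 8 × 272 = 2176
    Σ(broken) = 6000 kJ
  Bonds formed (products):
    S=O: 16 × 544 = 8704
    Σ(formed) = 8704 kJ
  ΔH_1 = 6000 − 8704 = −2704 kJ
Reaction 2:
  Bonds broken (reactants):
    C–C: 1 × 336 = 336
    C–H: 5 × 421 = 2105
    C–O: 1 × 368 = 368
    O–H: 1 × 472 = 472
    O=O: 3 × 478 = 1434
    Σ(broken) = 4715 kJ
  Bonds formed (products):
    C=O: 4 × 808 = 3232
    O–H: 6 × 472 = 2832
    Σ(formed) = 6064 kJ
  ΔH_2 = 4715 − 6064 = −1349 kJ
ΔH_1 − ΔH_2 = −1355 kJ, so reaction 1 has the more negative ΔH; |ΔH_1 − ΔH_2| = 1355 kJ.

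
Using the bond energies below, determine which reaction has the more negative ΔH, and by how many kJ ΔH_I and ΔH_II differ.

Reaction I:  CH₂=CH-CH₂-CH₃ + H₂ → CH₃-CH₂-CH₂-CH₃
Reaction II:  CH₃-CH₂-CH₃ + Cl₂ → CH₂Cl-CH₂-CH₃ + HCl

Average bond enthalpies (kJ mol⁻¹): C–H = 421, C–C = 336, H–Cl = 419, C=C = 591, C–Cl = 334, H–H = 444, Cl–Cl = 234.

Reaction I:
  Bonds broken (reactants):
    C–C: 2 × 336 = 672
    C–H: 8 × 421 = 3368
    C=C: 1 × 591 = 591
    H–H: 1 × 444 = 444
    Σ(broken) = 5075 kJ
  Bonds formed (products):
    C–C: 3 × 336 = 1008
    C–H: 10 × 421 = 4210
    Σ(formed) = 5218 kJ
  ΔH_I = 5075 − 5218 = −143 kJ
Reaction II:
  Bonds broken (reactants):
    C–C: 2 × 336 = 672
    C–H: 8 × 421 = 3368
    Cl–Cl: 1 × 234 = 234
    Σ(broken) = 4274 kJ
  Bonds formed (products):
    C–C: 2 × 336 = 672
    C–Cl: 1 × 334 = 334
    C–H: 7 × 421 = 2947
    H–Cl: 1 × 419 = 419
    Σ(formed) = 4372 kJ
  ΔH_II = 4274 − 4372 = −98 kJ
ΔH_I − ΔH_II = −45 kJ, so reaction I has the more negative ΔH; |ΔH_I − ΔH_II| = 45 kJ.

Reaction I, by 45 kJ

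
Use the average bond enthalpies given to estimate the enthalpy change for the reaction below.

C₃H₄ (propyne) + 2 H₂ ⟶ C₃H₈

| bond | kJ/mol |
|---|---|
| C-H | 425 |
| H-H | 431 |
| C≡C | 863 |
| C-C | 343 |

ΔH ≈ −318 kJ

Bonds broken (reactants):
  C≡C: 1 × 863 = 863
  C-C: 1 × 343 = 343
  C-H: 4 × 425 = 1700
  H-H: 2 × 431 = 862
  Σ(broken) = 3768 kJ
Bonds formed (products):
  C-C: 2 × 343 = 686
  C-H: 8 × 425 = 3400
  Σ(formed) = 4086 kJ
ΔH = Σ(broken) − Σ(formed) = 3768 − 4086 = −318 kJ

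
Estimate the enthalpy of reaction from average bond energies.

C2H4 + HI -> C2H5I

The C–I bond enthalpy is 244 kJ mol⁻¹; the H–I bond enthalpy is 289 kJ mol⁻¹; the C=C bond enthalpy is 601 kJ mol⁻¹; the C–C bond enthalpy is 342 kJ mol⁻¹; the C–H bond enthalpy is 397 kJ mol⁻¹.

ΔH ≈ −93 kJ

Bonds broken (reactants):
  C–H: 4 × 397 = 1588
  C=C: 1 × 601 = 601
  H–I: 1 × 289 = 289
  Σ(broken) = 2478 kJ
Bonds formed (products):
  C–C: 1 × 342 = 342
  C–H: 5 × 397 = 1985
  C–I: 1 × 244 = 244
  Σ(formed) = 2571 kJ
ΔH = Σ(broken) − Σ(formed) = 2478 − 2571 = −93 kJ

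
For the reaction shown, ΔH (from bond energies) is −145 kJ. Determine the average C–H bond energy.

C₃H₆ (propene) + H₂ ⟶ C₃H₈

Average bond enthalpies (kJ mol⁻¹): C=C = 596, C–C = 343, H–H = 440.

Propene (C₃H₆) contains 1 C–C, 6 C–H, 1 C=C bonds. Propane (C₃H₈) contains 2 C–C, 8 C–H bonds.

Let D be the C–H bond energy.
Σ(broken) = 1×343 + 6×D + 1×596 + 1×440 = 1379 + 6D
Σ(formed) = 2×343 + 8×D = 686 + 8D
ΔH = Σ(broken) − Σ(formed) = (1379 + 6D) − (686 + 8D) = +693 − 2D
Setting this equal to −145 kJ gives 2D = 838, so D = 419 kJ/mol.

D(C–H) ≈ 419 kJ/mol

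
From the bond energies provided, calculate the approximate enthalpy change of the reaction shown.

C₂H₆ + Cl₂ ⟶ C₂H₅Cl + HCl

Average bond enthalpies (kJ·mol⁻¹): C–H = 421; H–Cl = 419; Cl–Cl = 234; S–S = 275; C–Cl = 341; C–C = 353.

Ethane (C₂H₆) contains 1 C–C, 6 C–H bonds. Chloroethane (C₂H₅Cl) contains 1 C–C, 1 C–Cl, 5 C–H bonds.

Bonds broken (reactants):
  C–C: 1 × 353 = 353
  C–H: 6 × 421 = 2526
  Cl–Cl: 1 × 234 = 234
  Σ(broken) = 3113 kJ
Bonds formed (products):
  C–C: 1 × 353 = 353
  C–Cl: 1 × 341 = 341
  C–H: 5 × 421 = 2105
  H–Cl: 1 × 419 = 419
  Σ(formed) = 3218 kJ
ΔH = Σ(broken) − Σ(formed) = 3113 − 3218 = −105 kJ

ΔH ≈ −105 kJ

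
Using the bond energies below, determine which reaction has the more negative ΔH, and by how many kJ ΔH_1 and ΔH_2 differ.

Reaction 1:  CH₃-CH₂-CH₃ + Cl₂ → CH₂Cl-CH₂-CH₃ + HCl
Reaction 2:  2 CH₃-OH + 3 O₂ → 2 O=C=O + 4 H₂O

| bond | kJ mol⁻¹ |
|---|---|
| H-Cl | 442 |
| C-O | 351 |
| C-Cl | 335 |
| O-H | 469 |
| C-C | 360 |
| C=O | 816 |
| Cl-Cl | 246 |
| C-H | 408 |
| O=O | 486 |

Reaction 1:
  Bonds broken (reactants):
    C-C: 2 × 360 = 720
    C-H: 8 × 408 = 3264
    Cl-Cl: 1 × 246 = 246
    Σ(broken) = 4230 kJ
  Bonds formed (products):
    C-C: 2 × 360 = 720
    C-Cl: 1 × 335 = 335
    C-H: 7 × 408 = 2856
    H-Cl: 1 × 442 = 442
    Σ(formed) = 4353 kJ
  ΔH_1 = 4230 − 4353 = −123 kJ
Reaction 2:
  Bonds broken (reactants):
    C-H: 6 × 408 = 2448
    C-O: 2 × 351 = 702
    O-H: 2 × 469 = 938
    O=O: 3 × 486 = 1458
    Σ(broken) = 5546 kJ
  Bonds formed (products):
    C=O: 4 × 816 = 3264
    O-H: 8 × 469 = 3752
    Σ(formed) = 7016 kJ
  ΔH_2 = 5546 − 7016 = −1470 kJ
ΔH_1 − ΔH_2 = +1347 kJ, so reaction 2 has the more negative ΔH; |ΔH_1 − ΔH_2| = 1347 kJ.

Reaction 2, by 1347 kJ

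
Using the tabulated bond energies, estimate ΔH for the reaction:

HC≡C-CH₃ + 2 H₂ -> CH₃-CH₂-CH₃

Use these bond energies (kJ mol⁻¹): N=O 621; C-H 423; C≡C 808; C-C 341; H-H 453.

ΔH ≈ −319 kJ

Bonds broken (reactants):
  C≡C: 1 × 808 = 808
  C-C: 1 × 341 = 341
  C-H: 4 × 423 = 1692
  H-H: 2 × 453 = 906
  Σ(broken) = 3747 kJ
Bonds formed (products):
  C-C: 2 × 341 = 682
  C-H: 8 × 423 = 3384
  Σ(formed) = 4066 kJ
ΔH = Σ(broken) − Σ(formed) = 3747 − 4066 = −319 kJ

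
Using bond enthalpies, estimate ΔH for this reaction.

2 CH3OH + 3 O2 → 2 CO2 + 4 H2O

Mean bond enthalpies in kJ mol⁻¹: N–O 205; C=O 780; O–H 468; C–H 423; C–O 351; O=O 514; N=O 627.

Bonds broken (reactants):
  C–H: 6 × 423 = 2538
  C–O: 2 × 351 = 702
  O–H: 2 × 468 = 936
  O=O: 3 × 514 = 1542
  Σ(broken) = 5718 kJ
Bonds formed (products):
  C=O: 4 × 780 = 3120
  O–H: 8 × 468 = 3744
  Σ(formed) = 6864 kJ
ΔH = Σ(broken) − Σ(formed) = 5718 − 6864 = −1146 kJ

ΔH ≈ −1146 kJ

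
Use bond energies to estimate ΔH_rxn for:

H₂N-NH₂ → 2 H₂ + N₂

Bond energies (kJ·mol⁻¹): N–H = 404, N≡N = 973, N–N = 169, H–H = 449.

ΔH ≈ −86 kJ

Bonds broken (reactants):
  N–H: 4 × 404 = 1616
  N–N: 1 × 169 = 169
  Σ(broken) = 1785 kJ
Bonds formed (products):
  H–H: 2 × 449 = 898
  N≡N: 1 × 973 = 973
  Σ(formed) = 1871 kJ
ΔH = Σ(broken) − Σ(formed) = 1785 − 1871 = −86 kJ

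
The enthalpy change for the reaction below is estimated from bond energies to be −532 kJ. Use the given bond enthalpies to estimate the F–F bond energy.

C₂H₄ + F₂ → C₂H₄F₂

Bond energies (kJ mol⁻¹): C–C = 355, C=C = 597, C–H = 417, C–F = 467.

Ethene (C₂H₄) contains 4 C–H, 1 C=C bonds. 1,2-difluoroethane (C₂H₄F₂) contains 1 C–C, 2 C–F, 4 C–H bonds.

D(F–F) ≈ 160 kJ/mol

Let D be the F–F bond energy.
Σ(broken) = 4×417 + 1×597 + 1×D = 2265 + D
Σ(formed) = 1×355 + 2×467 + 4×417 = 2957
ΔH = Σ(broken) − Σ(formed) = (2265 + D) − (2957) = −692 + D
Setting this equal to −532 kJ gives D = 160 kJ/mol.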